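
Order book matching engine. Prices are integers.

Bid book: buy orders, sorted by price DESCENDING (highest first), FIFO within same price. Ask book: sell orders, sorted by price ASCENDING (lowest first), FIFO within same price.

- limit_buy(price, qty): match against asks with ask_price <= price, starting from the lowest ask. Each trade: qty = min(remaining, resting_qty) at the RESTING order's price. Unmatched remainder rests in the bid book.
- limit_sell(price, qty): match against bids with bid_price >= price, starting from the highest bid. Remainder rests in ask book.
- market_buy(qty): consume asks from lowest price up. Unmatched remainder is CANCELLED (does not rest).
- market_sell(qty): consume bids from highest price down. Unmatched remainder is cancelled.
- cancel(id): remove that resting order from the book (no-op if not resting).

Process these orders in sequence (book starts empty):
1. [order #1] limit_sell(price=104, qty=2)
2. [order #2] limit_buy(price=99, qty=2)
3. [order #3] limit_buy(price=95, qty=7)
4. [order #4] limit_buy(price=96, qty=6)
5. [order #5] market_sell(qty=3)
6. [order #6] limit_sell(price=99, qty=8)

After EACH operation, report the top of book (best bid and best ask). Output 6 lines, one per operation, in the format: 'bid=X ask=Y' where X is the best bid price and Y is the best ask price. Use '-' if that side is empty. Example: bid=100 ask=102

Answer: bid=- ask=104
bid=99 ask=104
bid=99 ask=104
bid=99 ask=104
bid=96 ask=104
bid=96 ask=99

Derivation:
After op 1 [order #1] limit_sell(price=104, qty=2): fills=none; bids=[-] asks=[#1:2@104]
After op 2 [order #2] limit_buy(price=99, qty=2): fills=none; bids=[#2:2@99] asks=[#1:2@104]
After op 3 [order #3] limit_buy(price=95, qty=7): fills=none; bids=[#2:2@99 #3:7@95] asks=[#1:2@104]
After op 4 [order #4] limit_buy(price=96, qty=6): fills=none; bids=[#2:2@99 #4:6@96 #3:7@95] asks=[#1:2@104]
After op 5 [order #5] market_sell(qty=3): fills=#2x#5:2@99 #4x#5:1@96; bids=[#4:5@96 #3:7@95] asks=[#1:2@104]
After op 6 [order #6] limit_sell(price=99, qty=8): fills=none; bids=[#4:5@96 #3:7@95] asks=[#6:8@99 #1:2@104]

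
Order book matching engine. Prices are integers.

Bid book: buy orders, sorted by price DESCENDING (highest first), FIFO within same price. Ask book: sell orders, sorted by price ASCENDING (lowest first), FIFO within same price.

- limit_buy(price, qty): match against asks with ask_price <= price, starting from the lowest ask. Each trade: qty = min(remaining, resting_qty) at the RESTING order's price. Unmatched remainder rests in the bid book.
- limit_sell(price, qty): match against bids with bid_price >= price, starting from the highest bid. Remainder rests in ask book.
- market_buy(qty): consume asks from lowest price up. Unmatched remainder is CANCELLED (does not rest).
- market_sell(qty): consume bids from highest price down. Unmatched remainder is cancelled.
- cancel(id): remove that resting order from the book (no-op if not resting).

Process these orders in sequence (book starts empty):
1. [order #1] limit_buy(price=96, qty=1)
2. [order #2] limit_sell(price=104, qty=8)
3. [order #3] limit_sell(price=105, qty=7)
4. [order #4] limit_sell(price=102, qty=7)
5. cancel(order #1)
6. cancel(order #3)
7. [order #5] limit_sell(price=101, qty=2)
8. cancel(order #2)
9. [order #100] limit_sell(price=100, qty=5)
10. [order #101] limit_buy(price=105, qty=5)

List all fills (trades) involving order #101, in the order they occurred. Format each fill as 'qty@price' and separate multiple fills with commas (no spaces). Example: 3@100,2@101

Answer: 5@100

Derivation:
After op 1 [order #1] limit_buy(price=96, qty=1): fills=none; bids=[#1:1@96] asks=[-]
After op 2 [order #2] limit_sell(price=104, qty=8): fills=none; bids=[#1:1@96] asks=[#2:8@104]
After op 3 [order #3] limit_sell(price=105, qty=7): fills=none; bids=[#1:1@96] asks=[#2:8@104 #3:7@105]
After op 4 [order #4] limit_sell(price=102, qty=7): fills=none; bids=[#1:1@96] asks=[#4:7@102 #2:8@104 #3:7@105]
After op 5 cancel(order #1): fills=none; bids=[-] asks=[#4:7@102 #2:8@104 #3:7@105]
After op 6 cancel(order #3): fills=none; bids=[-] asks=[#4:7@102 #2:8@104]
After op 7 [order #5] limit_sell(price=101, qty=2): fills=none; bids=[-] asks=[#5:2@101 #4:7@102 #2:8@104]
After op 8 cancel(order #2): fills=none; bids=[-] asks=[#5:2@101 #4:7@102]
After op 9 [order #100] limit_sell(price=100, qty=5): fills=none; bids=[-] asks=[#100:5@100 #5:2@101 #4:7@102]
After op 10 [order #101] limit_buy(price=105, qty=5): fills=#101x#100:5@100; bids=[-] asks=[#5:2@101 #4:7@102]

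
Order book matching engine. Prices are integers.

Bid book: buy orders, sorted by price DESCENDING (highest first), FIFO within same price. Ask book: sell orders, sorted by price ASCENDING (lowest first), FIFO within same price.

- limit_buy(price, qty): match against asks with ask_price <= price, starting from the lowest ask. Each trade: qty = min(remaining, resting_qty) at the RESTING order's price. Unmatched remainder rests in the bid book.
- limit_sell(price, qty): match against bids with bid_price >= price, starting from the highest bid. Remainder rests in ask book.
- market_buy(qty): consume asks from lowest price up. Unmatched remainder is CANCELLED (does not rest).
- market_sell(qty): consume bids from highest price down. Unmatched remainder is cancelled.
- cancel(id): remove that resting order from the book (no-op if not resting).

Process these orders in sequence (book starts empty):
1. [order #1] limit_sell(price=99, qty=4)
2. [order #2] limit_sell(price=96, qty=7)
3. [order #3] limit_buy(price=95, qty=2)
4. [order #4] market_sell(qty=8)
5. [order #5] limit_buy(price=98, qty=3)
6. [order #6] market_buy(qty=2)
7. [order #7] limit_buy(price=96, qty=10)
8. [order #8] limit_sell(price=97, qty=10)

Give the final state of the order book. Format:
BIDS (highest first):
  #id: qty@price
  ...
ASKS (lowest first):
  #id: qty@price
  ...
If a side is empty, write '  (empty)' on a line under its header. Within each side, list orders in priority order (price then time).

After op 1 [order #1] limit_sell(price=99, qty=4): fills=none; bids=[-] asks=[#1:4@99]
After op 2 [order #2] limit_sell(price=96, qty=7): fills=none; bids=[-] asks=[#2:7@96 #1:4@99]
After op 3 [order #3] limit_buy(price=95, qty=2): fills=none; bids=[#3:2@95] asks=[#2:7@96 #1:4@99]
After op 4 [order #4] market_sell(qty=8): fills=#3x#4:2@95; bids=[-] asks=[#2:7@96 #1:4@99]
After op 5 [order #5] limit_buy(price=98, qty=3): fills=#5x#2:3@96; bids=[-] asks=[#2:4@96 #1:4@99]
After op 6 [order #6] market_buy(qty=2): fills=#6x#2:2@96; bids=[-] asks=[#2:2@96 #1:4@99]
After op 7 [order #7] limit_buy(price=96, qty=10): fills=#7x#2:2@96; bids=[#7:8@96] asks=[#1:4@99]
After op 8 [order #8] limit_sell(price=97, qty=10): fills=none; bids=[#7:8@96] asks=[#8:10@97 #1:4@99]

Answer: BIDS (highest first):
  #7: 8@96
ASKS (lowest first):
  #8: 10@97
  #1: 4@99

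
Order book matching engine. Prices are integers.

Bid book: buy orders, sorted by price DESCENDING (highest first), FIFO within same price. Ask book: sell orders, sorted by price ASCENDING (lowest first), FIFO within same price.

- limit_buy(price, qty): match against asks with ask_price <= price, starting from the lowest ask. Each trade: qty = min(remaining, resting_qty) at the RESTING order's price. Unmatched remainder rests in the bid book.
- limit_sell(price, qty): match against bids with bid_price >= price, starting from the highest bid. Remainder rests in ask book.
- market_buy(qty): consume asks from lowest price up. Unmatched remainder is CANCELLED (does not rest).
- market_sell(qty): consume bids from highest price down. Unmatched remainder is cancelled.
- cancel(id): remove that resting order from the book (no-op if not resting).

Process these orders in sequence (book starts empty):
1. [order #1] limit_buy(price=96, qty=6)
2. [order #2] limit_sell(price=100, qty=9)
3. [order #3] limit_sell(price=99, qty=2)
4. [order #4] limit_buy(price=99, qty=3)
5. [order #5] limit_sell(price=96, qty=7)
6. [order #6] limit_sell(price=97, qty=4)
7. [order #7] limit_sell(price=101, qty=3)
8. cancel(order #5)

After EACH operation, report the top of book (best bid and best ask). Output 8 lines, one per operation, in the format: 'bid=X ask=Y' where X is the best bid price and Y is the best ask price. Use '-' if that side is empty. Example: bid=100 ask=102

After op 1 [order #1] limit_buy(price=96, qty=6): fills=none; bids=[#1:6@96] asks=[-]
After op 2 [order #2] limit_sell(price=100, qty=9): fills=none; bids=[#1:6@96] asks=[#2:9@100]
After op 3 [order #3] limit_sell(price=99, qty=2): fills=none; bids=[#1:6@96] asks=[#3:2@99 #2:9@100]
After op 4 [order #4] limit_buy(price=99, qty=3): fills=#4x#3:2@99; bids=[#4:1@99 #1:6@96] asks=[#2:9@100]
After op 5 [order #5] limit_sell(price=96, qty=7): fills=#4x#5:1@99 #1x#5:6@96; bids=[-] asks=[#2:9@100]
After op 6 [order #6] limit_sell(price=97, qty=4): fills=none; bids=[-] asks=[#6:4@97 #2:9@100]
After op 7 [order #7] limit_sell(price=101, qty=3): fills=none; bids=[-] asks=[#6:4@97 #2:9@100 #7:3@101]
After op 8 cancel(order #5): fills=none; bids=[-] asks=[#6:4@97 #2:9@100 #7:3@101]

Answer: bid=96 ask=-
bid=96 ask=100
bid=96 ask=99
bid=99 ask=100
bid=- ask=100
bid=- ask=97
bid=- ask=97
bid=- ask=97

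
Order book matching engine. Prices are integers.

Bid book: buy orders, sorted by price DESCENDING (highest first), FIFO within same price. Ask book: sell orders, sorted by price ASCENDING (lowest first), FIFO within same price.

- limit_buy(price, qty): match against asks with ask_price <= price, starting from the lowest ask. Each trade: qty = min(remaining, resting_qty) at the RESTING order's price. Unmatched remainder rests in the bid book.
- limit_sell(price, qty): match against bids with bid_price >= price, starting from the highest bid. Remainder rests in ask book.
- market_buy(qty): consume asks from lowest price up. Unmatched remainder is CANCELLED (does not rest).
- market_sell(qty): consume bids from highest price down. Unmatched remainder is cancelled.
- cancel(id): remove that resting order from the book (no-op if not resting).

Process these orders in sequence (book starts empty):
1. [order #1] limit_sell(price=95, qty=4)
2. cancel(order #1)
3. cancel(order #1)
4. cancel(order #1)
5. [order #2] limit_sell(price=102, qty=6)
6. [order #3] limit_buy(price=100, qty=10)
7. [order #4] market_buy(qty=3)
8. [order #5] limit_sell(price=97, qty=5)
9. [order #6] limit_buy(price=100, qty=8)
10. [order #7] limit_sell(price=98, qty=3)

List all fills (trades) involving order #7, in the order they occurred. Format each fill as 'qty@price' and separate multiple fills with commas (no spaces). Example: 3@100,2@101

After op 1 [order #1] limit_sell(price=95, qty=4): fills=none; bids=[-] asks=[#1:4@95]
After op 2 cancel(order #1): fills=none; bids=[-] asks=[-]
After op 3 cancel(order #1): fills=none; bids=[-] asks=[-]
After op 4 cancel(order #1): fills=none; bids=[-] asks=[-]
After op 5 [order #2] limit_sell(price=102, qty=6): fills=none; bids=[-] asks=[#2:6@102]
After op 6 [order #3] limit_buy(price=100, qty=10): fills=none; bids=[#3:10@100] asks=[#2:6@102]
After op 7 [order #4] market_buy(qty=3): fills=#4x#2:3@102; bids=[#3:10@100] asks=[#2:3@102]
After op 8 [order #5] limit_sell(price=97, qty=5): fills=#3x#5:5@100; bids=[#3:5@100] asks=[#2:3@102]
After op 9 [order #6] limit_buy(price=100, qty=8): fills=none; bids=[#3:5@100 #6:8@100] asks=[#2:3@102]
After op 10 [order #7] limit_sell(price=98, qty=3): fills=#3x#7:3@100; bids=[#3:2@100 #6:8@100] asks=[#2:3@102]

Answer: 3@100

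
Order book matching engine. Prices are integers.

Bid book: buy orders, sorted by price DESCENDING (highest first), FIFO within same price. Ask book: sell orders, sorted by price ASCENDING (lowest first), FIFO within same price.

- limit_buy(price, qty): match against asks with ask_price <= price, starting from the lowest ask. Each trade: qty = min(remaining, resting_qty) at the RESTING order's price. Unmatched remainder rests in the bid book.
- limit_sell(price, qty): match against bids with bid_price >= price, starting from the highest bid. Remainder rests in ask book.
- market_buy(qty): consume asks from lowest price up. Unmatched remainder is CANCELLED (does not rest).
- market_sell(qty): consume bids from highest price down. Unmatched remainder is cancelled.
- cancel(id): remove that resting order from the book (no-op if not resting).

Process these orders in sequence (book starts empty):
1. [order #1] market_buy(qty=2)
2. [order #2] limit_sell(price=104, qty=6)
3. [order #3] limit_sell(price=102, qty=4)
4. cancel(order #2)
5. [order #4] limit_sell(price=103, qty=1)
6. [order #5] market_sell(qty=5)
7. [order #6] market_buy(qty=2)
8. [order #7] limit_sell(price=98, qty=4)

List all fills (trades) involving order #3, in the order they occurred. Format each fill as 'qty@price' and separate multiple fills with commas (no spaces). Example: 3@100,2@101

After op 1 [order #1] market_buy(qty=2): fills=none; bids=[-] asks=[-]
After op 2 [order #2] limit_sell(price=104, qty=6): fills=none; bids=[-] asks=[#2:6@104]
After op 3 [order #3] limit_sell(price=102, qty=4): fills=none; bids=[-] asks=[#3:4@102 #2:6@104]
After op 4 cancel(order #2): fills=none; bids=[-] asks=[#3:4@102]
After op 5 [order #4] limit_sell(price=103, qty=1): fills=none; bids=[-] asks=[#3:4@102 #4:1@103]
After op 6 [order #5] market_sell(qty=5): fills=none; bids=[-] asks=[#3:4@102 #4:1@103]
After op 7 [order #6] market_buy(qty=2): fills=#6x#3:2@102; bids=[-] asks=[#3:2@102 #4:1@103]
After op 8 [order #7] limit_sell(price=98, qty=4): fills=none; bids=[-] asks=[#7:4@98 #3:2@102 #4:1@103]

Answer: 2@102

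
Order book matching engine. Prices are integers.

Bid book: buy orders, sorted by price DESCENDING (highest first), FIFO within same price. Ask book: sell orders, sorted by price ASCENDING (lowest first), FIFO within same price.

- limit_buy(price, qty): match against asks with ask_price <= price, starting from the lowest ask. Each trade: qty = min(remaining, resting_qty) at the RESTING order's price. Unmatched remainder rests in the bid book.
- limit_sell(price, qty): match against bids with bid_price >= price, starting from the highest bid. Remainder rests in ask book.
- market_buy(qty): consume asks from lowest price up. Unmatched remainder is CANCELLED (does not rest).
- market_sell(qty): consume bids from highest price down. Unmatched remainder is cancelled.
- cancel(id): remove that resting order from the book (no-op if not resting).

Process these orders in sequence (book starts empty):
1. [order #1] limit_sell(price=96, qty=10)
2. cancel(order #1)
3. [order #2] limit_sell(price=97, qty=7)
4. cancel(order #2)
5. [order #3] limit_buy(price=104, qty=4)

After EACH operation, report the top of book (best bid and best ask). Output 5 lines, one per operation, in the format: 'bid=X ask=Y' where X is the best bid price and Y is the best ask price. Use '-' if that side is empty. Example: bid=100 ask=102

After op 1 [order #1] limit_sell(price=96, qty=10): fills=none; bids=[-] asks=[#1:10@96]
After op 2 cancel(order #1): fills=none; bids=[-] asks=[-]
After op 3 [order #2] limit_sell(price=97, qty=7): fills=none; bids=[-] asks=[#2:7@97]
After op 4 cancel(order #2): fills=none; bids=[-] asks=[-]
After op 5 [order #3] limit_buy(price=104, qty=4): fills=none; bids=[#3:4@104] asks=[-]

Answer: bid=- ask=96
bid=- ask=-
bid=- ask=97
bid=- ask=-
bid=104 ask=-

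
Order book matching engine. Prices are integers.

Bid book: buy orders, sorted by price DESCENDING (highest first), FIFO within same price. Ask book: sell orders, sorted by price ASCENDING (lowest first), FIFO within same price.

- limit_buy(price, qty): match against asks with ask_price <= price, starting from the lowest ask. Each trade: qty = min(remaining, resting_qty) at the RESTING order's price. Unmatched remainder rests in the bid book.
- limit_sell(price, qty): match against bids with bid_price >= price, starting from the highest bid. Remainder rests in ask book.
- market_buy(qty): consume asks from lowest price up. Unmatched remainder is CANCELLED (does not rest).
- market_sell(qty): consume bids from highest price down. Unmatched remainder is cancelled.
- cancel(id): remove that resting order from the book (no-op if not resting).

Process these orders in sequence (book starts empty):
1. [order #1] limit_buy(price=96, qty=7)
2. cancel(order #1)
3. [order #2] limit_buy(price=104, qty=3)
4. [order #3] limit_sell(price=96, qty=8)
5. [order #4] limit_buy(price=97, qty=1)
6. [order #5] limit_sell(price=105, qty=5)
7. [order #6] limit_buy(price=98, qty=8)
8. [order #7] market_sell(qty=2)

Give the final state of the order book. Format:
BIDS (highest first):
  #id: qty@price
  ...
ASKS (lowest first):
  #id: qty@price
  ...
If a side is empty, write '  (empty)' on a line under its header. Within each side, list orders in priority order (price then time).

Answer: BIDS (highest first):
  #6: 2@98
ASKS (lowest first):
  #5: 5@105

Derivation:
After op 1 [order #1] limit_buy(price=96, qty=7): fills=none; bids=[#1:7@96] asks=[-]
After op 2 cancel(order #1): fills=none; bids=[-] asks=[-]
After op 3 [order #2] limit_buy(price=104, qty=3): fills=none; bids=[#2:3@104] asks=[-]
After op 4 [order #3] limit_sell(price=96, qty=8): fills=#2x#3:3@104; bids=[-] asks=[#3:5@96]
After op 5 [order #4] limit_buy(price=97, qty=1): fills=#4x#3:1@96; bids=[-] asks=[#3:4@96]
After op 6 [order #5] limit_sell(price=105, qty=5): fills=none; bids=[-] asks=[#3:4@96 #5:5@105]
After op 7 [order #6] limit_buy(price=98, qty=8): fills=#6x#3:4@96; bids=[#6:4@98] asks=[#5:5@105]
After op 8 [order #7] market_sell(qty=2): fills=#6x#7:2@98; bids=[#6:2@98] asks=[#5:5@105]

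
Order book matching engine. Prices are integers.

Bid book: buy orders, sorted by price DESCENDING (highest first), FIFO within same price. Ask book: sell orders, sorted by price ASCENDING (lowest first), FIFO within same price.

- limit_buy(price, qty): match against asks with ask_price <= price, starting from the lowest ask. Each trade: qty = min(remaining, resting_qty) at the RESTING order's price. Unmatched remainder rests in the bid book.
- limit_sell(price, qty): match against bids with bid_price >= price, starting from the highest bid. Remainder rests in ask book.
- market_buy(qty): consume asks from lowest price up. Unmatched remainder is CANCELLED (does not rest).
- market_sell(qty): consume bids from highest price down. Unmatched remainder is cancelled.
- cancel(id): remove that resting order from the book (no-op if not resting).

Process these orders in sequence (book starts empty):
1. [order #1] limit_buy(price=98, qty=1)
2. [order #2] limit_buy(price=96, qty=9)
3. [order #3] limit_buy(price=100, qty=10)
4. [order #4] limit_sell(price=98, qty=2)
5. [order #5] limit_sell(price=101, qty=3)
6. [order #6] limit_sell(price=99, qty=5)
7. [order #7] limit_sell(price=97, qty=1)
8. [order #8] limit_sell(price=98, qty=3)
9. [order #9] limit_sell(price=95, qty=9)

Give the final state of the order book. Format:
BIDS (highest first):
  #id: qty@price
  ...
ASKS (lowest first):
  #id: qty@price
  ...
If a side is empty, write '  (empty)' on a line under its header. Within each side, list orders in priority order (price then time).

After op 1 [order #1] limit_buy(price=98, qty=1): fills=none; bids=[#1:1@98] asks=[-]
After op 2 [order #2] limit_buy(price=96, qty=9): fills=none; bids=[#1:1@98 #2:9@96] asks=[-]
After op 3 [order #3] limit_buy(price=100, qty=10): fills=none; bids=[#3:10@100 #1:1@98 #2:9@96] asks=[-]
After op 4 [order #4] limit_sell(price=98, qty=2): fills=#3x#4:2@100; bids=[#3:8@100 #1:1@98 #2:9@96] asks=[-]
After op 5 [order #5] limit_sell(price=101, qty=3): fills=none; bids=[#3:8@100 #1:1@98 #2:9@96] asks=[#5:3@101]
After op 6 [order #6] limit_sell(price=99, qty=5): fills=#3x#6:5@100; bids=[#3:3@100 #1:1@98 #2:9@96] asks=[#5:3@101]
After op 7 [order #7] limit_sell(price=97, qty=1): fills=#3x#7:1@100; bids=[#3:2@100 #1:1@98 #2:9@96] asks=[#5:3@101]
After op 8 [order #8] limit_sell(price=98, qty=3): fills=#3x#8:2@100 #1x#8:1@98; bids=[#2:9@96] asks=[#5:3@101]
After op 9 [order #9] limit_sell(price=95, qty=9): fills=#2x#9:9@96; bids=[-] asks=[#5:3@101]

Answer: BIDS (highest first):
  (empty)
ASKS (lowest first):
  #5: 3@101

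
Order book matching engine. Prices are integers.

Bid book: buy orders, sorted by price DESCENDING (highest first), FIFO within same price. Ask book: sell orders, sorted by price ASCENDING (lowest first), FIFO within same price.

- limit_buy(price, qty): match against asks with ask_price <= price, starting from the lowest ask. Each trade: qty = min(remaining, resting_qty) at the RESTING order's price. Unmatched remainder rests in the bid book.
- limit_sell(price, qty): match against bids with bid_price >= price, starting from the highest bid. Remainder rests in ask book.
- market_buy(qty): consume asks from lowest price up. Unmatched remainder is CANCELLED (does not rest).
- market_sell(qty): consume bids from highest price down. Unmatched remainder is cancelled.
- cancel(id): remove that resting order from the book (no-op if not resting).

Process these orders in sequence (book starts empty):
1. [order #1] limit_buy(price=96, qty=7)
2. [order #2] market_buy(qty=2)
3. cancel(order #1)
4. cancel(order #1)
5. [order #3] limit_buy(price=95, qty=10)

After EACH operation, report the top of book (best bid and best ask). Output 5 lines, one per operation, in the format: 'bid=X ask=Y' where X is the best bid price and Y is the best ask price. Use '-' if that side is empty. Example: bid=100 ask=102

Answer: bid=96 ask=-
bid=96 ask=-
bid=- ask=-
bid=- ask=-
bid=95 ask=-

Derivation:
After op 1 [order #1] limit_buy(price=96, qty=7): fills=none; bids=[#1:7@96] asks=[-]
After op 2 [order #2] market_buy(qty=2): fills=none; bids=[#1:7@96] asks=[-]
After op 3 cancel(order #1): fills=none; bids=[-] asks=[-]
After op 4 cancel(order #1): fills=none; bids=[-] asks=[-]
After op 5 [order #3] limit_buy(price=95, qty=10): fills=none; bids=[#3:10@95] asks=[-]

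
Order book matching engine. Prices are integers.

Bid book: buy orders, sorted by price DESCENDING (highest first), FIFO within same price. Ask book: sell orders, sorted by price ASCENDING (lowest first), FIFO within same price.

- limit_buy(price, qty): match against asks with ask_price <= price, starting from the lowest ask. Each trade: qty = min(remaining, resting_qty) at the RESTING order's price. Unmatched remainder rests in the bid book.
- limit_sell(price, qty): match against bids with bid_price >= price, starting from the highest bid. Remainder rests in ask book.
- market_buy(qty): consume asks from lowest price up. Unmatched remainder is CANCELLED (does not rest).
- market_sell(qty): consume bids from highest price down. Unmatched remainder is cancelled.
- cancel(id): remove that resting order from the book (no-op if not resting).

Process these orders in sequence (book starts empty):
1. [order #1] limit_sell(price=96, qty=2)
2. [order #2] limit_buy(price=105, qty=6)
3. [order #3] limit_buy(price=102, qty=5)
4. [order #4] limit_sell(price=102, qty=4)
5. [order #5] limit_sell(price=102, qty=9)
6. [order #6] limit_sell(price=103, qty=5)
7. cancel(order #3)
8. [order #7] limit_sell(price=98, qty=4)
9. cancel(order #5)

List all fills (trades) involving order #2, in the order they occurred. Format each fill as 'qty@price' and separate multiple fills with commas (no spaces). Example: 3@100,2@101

After op 1 [order #1] limit_sell(price=96, qty=2): fills=none; bids=[-] asks=[#1:2@96]
After op 2 [order #2] limit_buy(price=105, qty=6): fills=#2x#1:2@96; bids=[#2:4@105] asks=[-]
After op 3 [order #3] limit_buy(price=102, qty=5): fills=none; bids=[#2:4@105 #3:5@102] asks=[-]
After op 4 [order #4] limit_sell(price=102, qty=4): fills=#2x#4:4@105; bids=[#3:5@102] asks=[-]
After op 5 [order #5] limit_sell(price=102, qty=9): fills=#3x#5:5@102; bids=[-] asks=[#5:4@102]
After op 6 [order #6] limit_sell(price=103, qty=5): fills=none; bids=[-] asks=[#5:4@102 #6:5@103]
After op 7 cancel(order #3): fills=none; bids=[-] asks=[#5:4@102 #6:5@103]
After op 8 [order #7] limit_sell(price=98, qty=4): fills=none; bids=[-] asks=[#7:4@98 #5:4@102 #6:5@103]
After op 9 cancel(order #5): fills=none; bids=[-] asks=[#7:4@98 #6:5@103]

Answer: 2@96,4@105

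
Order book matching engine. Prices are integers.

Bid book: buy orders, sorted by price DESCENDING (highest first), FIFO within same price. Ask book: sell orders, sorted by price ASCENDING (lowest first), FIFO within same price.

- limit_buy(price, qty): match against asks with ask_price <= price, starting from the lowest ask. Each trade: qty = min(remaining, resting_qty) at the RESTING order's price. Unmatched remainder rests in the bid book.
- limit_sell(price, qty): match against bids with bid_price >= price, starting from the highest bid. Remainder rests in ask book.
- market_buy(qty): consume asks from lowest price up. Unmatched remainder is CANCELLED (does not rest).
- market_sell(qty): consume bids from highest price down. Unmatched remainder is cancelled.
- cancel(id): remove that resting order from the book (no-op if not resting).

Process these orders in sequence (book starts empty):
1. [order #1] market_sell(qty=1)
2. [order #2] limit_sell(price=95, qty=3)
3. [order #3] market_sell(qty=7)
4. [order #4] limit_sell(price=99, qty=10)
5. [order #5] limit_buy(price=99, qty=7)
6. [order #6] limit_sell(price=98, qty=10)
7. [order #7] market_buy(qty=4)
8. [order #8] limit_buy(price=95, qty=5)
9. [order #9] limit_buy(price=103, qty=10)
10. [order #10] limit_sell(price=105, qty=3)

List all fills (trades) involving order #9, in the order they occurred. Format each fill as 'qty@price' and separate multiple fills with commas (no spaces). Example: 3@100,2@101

After op 1 [order #1] market_sell(qty=1): fills=none; bids=[-] asks=[-]
After op 2 [order #2] limit_sell(price=95, qty=3): fills=none; bids=[-] asks=[#2:3@95]
After op 3 [order #3] market_sell(qty=7): fills=none; bids=[-] asks=[#2:3@95]
After op 4 [order #4] limit_sell(price=99, qty=10): fills=none; bids=[-] asks=[#2:3@95 #4:10@99]
After op 5 [order #5] limit_buy(price=99, qty=7): fills=#5x#2:3@95 #5x#4:4@99; bids=[-] asks=[#4:6@99]
After op 6 [order #6] limit_sell(price=98, qty=10): fills=none; bids=[-] asks=[#6:10@98 #4:6@99]
After op 7 [order #7] market_buy(qty=4): fills=#7x#6:4@98; bids=[-] asks=[#6:6@98 #4:6@99]
After op 8 [order #8] limit_buy(price=95, qty=5): fills=none; bids=[#8:5@95] asks=[#6:6@98 #4:6@99]
After op 9 [order #9] limit_buy(price=103, qty=10): fills=#9x#6:6@98 #9x#4:4@99; bids=[#8:5@95] asks=[#4:2@99]
After op 10 [order #10] limit_sell(price=105, qty=3): fills=none; bids=[#8:5@95] asks=[#4:2@99 #10:3@105]

Answer: 6@98,4@99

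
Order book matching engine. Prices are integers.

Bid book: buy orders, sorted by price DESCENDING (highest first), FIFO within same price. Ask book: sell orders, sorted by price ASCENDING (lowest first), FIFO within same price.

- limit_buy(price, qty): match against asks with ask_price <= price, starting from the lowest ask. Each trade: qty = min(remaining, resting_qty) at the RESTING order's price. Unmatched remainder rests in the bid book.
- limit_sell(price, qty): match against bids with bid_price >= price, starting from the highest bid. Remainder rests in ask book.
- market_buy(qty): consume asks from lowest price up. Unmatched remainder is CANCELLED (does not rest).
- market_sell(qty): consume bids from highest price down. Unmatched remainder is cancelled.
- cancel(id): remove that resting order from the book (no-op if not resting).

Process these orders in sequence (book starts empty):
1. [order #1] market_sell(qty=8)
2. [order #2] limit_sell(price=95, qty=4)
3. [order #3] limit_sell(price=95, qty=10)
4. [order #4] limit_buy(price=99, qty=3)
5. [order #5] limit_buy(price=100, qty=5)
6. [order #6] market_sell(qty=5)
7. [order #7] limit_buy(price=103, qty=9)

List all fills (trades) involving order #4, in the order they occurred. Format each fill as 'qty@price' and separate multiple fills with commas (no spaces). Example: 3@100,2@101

After op 1 [order #1] market_sell(qty=8): fills=none; bids=[-] asks=[-]
After op 2 [order #2] limit_sell(price=95, qty=4): fills=none; bids=[-] asks=[#2:4@95]
After op 3 [order #3] limit_sell(price=95, qty=10): fills=none; bids=[-] asks=[#2:4@95 #3:10@95]
After op 4 [order #4] limit_buy(price=99, qty=3): fills=#4x#2:3@95; bids=[-] asks=[#2:1@95 #3:10@95]
After op 5 [order #5] limit_buy(price=100, qty=5): fills=#5x#2:1@95 #5x#3:4@95; bids=[-] asks=[#3:6@95]
After op 6 [order #6] market_sell(qty=5): fills=none; bids=[-] asks=[#3:6@95]
After op 7 [order #7] limit_buy(price=103, qty=9): fills=#7x#3:6@95; bids=[#7:3@103] asks=[-]

Answer: 3@95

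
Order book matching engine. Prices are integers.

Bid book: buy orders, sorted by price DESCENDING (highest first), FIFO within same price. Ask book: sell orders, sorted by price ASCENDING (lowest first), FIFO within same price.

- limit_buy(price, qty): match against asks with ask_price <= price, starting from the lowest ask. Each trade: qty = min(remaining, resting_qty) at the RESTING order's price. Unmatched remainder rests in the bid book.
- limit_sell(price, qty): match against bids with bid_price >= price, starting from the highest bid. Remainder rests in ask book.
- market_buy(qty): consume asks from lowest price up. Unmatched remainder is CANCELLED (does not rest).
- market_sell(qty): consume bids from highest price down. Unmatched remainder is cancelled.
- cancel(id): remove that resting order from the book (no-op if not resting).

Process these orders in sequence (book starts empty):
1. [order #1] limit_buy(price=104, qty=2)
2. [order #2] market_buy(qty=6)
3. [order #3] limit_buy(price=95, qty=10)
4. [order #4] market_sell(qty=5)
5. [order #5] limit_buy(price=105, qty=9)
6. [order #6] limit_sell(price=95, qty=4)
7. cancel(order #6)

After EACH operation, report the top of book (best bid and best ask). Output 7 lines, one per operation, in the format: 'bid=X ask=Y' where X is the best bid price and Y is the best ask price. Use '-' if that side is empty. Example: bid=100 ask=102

Answer: bid=104 ask=-
bid=104 ask=-
bid=104 ask=-
bid=95 ask=-
bid=105 ask=-
bid=105 ask=-
bid=105 ask=-

Derivation:
After op 1 [order #1] limit_buy(price=104, qty=2): fills=none; bids=[#1:2@104] asks=[-]
After op 2 [order #2] market_buy(qty=6): fills=none; bids=[#1:2@104] asks=[-]
After op 3 [order #3] limit_buy(price=95, qty=10): fills=none; bids=[#1:2@104 #3:10@95] asks=[-]
After op 4 [order #4] market_sell(qty=5): fills=#1x#4:2@104 #3x#4:3@95; bids=[#3:7@95] asks=[-]
After op 5 [order #5] limit_buy(price=105, qty=9): fills=none; bids=[#5:9@105 #3:7@95] asks=[-]
After op 6 [order #6] limit_sell(price=95, qty=4): fills=#5x#6:4@105; bids=[#5:5@105 #3:7@95] asks=[-]
After op 7 cancel(order #6): fills=none; bids=[#5:5@105 #3:7@95] asks=[-]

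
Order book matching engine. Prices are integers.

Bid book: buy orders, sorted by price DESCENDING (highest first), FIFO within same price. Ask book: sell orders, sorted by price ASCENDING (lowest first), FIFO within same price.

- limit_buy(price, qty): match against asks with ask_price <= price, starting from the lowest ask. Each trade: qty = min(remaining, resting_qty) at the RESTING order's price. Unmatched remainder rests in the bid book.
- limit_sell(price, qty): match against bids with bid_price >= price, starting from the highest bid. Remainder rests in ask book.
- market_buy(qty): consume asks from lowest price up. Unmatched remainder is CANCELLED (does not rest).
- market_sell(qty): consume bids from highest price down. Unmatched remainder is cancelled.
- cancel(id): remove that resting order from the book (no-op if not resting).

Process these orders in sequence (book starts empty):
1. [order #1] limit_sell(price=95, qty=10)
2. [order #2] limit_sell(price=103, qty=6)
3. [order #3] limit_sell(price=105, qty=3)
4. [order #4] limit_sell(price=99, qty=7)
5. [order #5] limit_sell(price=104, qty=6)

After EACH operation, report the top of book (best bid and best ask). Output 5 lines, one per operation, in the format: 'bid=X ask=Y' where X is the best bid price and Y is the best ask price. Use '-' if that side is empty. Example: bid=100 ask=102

After op 1 [order #1] limit_sell(price=95, qty=10): fills=none; bids=[-] asks=[#1:10@95]
After op 2 [order #2] limit_sell(price=103, qty=6): fills=none; bids=[-] asks=[#1:10@95 #2:6@103]
After op 3 [order #3] limit_sell(price=105, qty=3): fills=none; bids=[-] asks=[#1:10@95 #2:6@103 #3:3@105]
After op 4 [order #4] limit_sell(price=99, qty=7): fills=none; bids=[-] asks=[#1:10@95 #4:7@99 #2:6@103 #3:3@105]
After op 5 [order #5] limit_sell(price=104, qty=6): fills=none; bids=[-] asks=[#1:10@95 #4:7@99 #2:6@103 #5:6@104 #3:3@105]

Answer: bid=- ask=95
bid=- ask=95
bid=- ask=95
bid=- ask=95
bid=- ask=95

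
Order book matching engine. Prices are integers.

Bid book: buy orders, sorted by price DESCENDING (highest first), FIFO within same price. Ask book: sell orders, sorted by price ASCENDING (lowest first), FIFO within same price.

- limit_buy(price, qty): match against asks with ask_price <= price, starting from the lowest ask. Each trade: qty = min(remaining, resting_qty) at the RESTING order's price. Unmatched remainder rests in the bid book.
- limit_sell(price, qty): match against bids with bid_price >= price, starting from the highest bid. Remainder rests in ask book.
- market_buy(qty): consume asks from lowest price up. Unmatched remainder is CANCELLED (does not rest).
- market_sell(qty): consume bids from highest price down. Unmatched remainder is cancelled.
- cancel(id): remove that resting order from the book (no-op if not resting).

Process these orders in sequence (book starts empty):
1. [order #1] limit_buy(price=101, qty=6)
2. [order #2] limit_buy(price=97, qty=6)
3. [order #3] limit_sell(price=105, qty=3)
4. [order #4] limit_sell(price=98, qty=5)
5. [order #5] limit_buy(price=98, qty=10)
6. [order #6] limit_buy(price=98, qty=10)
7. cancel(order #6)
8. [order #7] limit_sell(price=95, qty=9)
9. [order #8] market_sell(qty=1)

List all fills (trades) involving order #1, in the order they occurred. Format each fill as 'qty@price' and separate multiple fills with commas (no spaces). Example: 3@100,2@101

After op 1 [order #1] limit_buy(price=101, qty=6): fills=none; bids=[#1:6@101] asks=[-]
After op 2 [order #2] limit_buy(price=97, qty=6): fills=none; bids=[#1:6@101 #2:6@97] asks=[-]
After op 3 [order #3] limit_sell(price=105, qty=3): fills=none; bids=[#1:6@101 #2:6@97] asks=[#3:3@105]
After op 4 [order #4] limit_sell(price=98, qty=5): fills=#1x#4:5@101; bids=[#1:1@101 #2:6@97] asks=[#3:3@105]
After op 5 [order #5] limit_buy(price=98, qty=10): fills=none; bids=[#1:1@101 #5:10@98 #2:6@97] asks=[#3:3@105]
After op 6 [order #6] limit_buy(price=98, qty=10): fills=none; bids=[#1:1@101 #5:10@98 #6:10@98 #2:6@97] asks=[#3:3@105]
After op 7 cancel(order #6): fills=none; bids=[#1:1@101 #5:10@98 #2:6@97] asks=[#3:3@105]
After op 8 [order #7] limit_sell(price=95, qty=9): fills=#1x#7:1@101 #5x#7:8@98; bids=[#5:2@98 #2:6@97] asks=[#3:3@105]
After op 9 [order #8] market_sell(qty=1): fills=#5x#8:1@98; bids=[#5:1@98 #2:6@97] asks=[#3:3@105]

Answer: 5@101,1@101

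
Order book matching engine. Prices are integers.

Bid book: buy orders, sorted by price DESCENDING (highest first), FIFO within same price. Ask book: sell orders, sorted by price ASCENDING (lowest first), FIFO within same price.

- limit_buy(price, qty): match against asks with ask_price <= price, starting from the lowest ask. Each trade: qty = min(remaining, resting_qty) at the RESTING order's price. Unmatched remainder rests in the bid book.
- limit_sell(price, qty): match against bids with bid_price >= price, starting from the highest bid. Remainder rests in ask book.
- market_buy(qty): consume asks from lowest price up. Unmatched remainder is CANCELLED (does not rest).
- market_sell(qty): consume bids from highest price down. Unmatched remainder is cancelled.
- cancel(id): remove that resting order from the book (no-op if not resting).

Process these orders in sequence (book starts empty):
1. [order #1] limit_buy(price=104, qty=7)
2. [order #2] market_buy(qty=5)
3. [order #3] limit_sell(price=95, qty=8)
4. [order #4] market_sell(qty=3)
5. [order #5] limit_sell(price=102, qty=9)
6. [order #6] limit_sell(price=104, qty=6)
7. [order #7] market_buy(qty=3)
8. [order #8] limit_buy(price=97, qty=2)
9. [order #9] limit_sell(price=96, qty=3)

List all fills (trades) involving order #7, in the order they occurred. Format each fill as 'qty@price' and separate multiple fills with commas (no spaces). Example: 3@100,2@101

After op 1 [order #1] limit_buy(price=104, qty=7): fills=none; bids=[#1:7@104] asks=[-]
After op 2 [order #2] market_buy(qty=5): fills=none; bids=[#1:7@104] asks=[-]
After op 3 [order #3] limit_sell(price=95, qty=8): fills=#1x#3:7@104; bids=[-] asks=[#3:1@95]
After op 4 [order #4] market_sell(qty=3): fills=none; bids=[-] asks=[#3:1@95]
After op 5 [order #5] limit_sell(price=102, qty=9): fills=none; bids=[-] asks=[#3:1@95 #5:9@102]
After op 6 [order #6] limit_sell(price=104, qty=6): fills=none; bids=[-] asks=[#3:1@95 #5:9@102 #6:6@104]
After op 7 [order #7] market_buy(qty=3): fills=#7x#3:1@95 #7x#5:2@102; bids=[-] asks=[#5:7@102 #6:6@104]
After op 8 [order #8] limit_buy(price=97, qty=2): fills=none; bids=[#8:2@97] asks=[#5:7@102 #6:6@104]
After op 9 [order #9] limit_sell(price=96, qty=3): fills=#8x#9:2@97; bids=[-] asks=[#9:1@96 #5:7@102 #6:6@104]

Answer: 1@95,2@102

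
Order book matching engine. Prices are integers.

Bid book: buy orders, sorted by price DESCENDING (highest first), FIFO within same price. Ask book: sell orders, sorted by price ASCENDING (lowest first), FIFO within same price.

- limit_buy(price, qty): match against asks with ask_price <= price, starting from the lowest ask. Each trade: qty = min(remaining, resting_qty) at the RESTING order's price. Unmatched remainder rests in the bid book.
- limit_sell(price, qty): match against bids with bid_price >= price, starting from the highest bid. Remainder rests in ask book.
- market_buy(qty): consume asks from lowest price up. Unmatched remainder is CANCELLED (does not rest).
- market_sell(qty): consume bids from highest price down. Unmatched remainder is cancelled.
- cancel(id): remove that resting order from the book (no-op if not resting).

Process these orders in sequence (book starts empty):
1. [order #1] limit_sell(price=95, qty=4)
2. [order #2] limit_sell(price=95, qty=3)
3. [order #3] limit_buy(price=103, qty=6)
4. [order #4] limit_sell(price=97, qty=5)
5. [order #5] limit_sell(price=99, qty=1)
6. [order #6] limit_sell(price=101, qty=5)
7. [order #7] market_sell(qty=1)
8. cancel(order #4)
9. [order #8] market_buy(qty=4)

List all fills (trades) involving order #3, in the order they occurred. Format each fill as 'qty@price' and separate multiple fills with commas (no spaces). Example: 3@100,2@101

Answer: 4@95,2@95

Derivation:
After op 1 [order #1] limit_sell(price=95, qty=4): fills=none; bids=[-] asks=[#1:4@95]
After op 2 [order #2] limit_sell(price=95, qty=3): fills=none; bids=[-] asks=[#1:4@95 #2:3@95]
After op 3 [order #3] limit_buy(price=103, qty=6): fills=#3x#1:4@95 #3x#2:2@95; bids=[-] asks=[#2:1@95]
After op 4 [order #4] limit_sell(price=97, qty=5): fills=none; bids=[-] asks=[#2:1@95 #4:5@97]
After op 5 [order #5] limit_sell(price=99, qty=1): fills=none; bids=[-] asks=[#2:1@95 #4:5@97 #5:1@99]
After op 6 [order #6] limit_sell(price=101, qty=5): fills=none; bids=[-] asks=[#2:1@95 #4:5@97 #5:1@99 #6:5@101]
After op 7 [order #7] market_sell(qty=1): fills=none; bids=[-] asks=[#2:1@95 #4:5@97 #5:1@99 #6:5@101]
After op 8 cancel(order #4): fills=none; bids=[-] asks=[#2:1@95 #5:1@99 #6:5@101]
After op 9 [order #8] market_buy(qty=4): fills=#8x#2:1@95 #8x#5:1@99 #8x#6:2@101; bids=[-] asks=[#6:3@101]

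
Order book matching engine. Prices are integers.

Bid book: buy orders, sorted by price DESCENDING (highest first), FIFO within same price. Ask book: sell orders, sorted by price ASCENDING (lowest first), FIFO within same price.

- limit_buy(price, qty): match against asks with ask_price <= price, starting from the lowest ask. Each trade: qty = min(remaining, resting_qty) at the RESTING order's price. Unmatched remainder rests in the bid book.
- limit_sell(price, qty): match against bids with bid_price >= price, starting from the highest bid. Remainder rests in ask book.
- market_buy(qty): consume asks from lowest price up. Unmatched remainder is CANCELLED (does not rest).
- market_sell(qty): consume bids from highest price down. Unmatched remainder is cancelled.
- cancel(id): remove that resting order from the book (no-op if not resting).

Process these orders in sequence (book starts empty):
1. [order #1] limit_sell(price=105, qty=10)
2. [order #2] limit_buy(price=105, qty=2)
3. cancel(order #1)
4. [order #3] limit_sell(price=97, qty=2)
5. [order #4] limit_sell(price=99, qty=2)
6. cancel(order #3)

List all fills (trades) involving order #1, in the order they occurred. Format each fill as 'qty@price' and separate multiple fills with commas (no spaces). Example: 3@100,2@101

Answer: 2@105

Derivation:
After op 1 [order #1] limit_sell(price=105, qty=10): fills=none; bids=[-] asks=[#1:10@105]
After op 2 [order #2] limit_buy(price=105, qty=2): fills=#2x#1:2@105; bids=[-] asks=[#1:8@105]
After op 3 cancel(order #1): fills=none; bids=[-] asks=[-]
After op 4 [order #3] limit_sell(price=97, qty=2): fills=none; bids=[-] asks=[#3:2@97]
After op 5 [order #4] limit_sell(price=99, qty=2): fills=none; bids=[-] asks=[#3:2@97 #4:2@99]
After op 6 cancel(order #3): fills=none; bids=[-] asks=[#4:2@99]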